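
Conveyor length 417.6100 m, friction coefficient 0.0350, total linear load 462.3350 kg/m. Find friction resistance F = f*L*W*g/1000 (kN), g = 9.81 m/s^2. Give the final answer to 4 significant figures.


F = 0.0350 * 417.6100 * 462.3350 * 9.81 / 1000
F = 66.29 kN


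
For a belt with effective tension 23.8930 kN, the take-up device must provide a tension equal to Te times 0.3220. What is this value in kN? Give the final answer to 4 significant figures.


T_tu = 23.8930 * 0.3220
T_tu = 7.694 kN


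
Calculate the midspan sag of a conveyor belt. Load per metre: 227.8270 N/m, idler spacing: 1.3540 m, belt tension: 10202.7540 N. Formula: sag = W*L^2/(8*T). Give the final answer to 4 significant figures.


sag = 227.8270 * 1.3540^2 / (8 * 10202.7540)
sag = 0.005117 m


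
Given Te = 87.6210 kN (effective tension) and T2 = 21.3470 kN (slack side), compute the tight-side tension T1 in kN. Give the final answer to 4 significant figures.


T1 = Te + T2 = 87.6210 + 21.3470
T1 = 109.0 kN


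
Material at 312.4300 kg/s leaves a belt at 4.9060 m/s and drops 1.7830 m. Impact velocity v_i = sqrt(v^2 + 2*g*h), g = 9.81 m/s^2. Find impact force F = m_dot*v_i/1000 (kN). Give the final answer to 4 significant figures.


v_i = sqrt(4.9060^2 + 2*9.81*1.7830) = 7.68448 m/s
F = 312.4300 * 7.68448 / 1000
F = 2.401 kN


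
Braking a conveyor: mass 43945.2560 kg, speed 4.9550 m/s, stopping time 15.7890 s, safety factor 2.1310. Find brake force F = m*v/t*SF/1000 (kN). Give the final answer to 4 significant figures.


F = 43945.2560 * 4.9550 / 15.7890 * 2.1310 / 1000
F = 29.39 kN


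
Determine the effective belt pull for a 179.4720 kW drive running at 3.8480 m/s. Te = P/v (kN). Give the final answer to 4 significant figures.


Te = P / v = 179.4720 / 3.8480
Te = 46.64 kN


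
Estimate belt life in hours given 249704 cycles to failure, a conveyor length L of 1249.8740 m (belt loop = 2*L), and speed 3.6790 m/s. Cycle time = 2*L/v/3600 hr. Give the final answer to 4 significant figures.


cycle_time = 2 * 1249.8740 / 3.6790 / 3600 = 0.18874 hr
life = 249704 * 0.18874 = 47130 hours


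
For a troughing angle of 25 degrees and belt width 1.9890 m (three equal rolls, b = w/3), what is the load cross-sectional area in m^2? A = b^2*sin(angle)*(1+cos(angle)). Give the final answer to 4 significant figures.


b = 1.9890/3 = 0.663 m
A = 0.663^2 * sin(25 deg) * (1 + cos(25 deg))
A = 0.3541 m^2


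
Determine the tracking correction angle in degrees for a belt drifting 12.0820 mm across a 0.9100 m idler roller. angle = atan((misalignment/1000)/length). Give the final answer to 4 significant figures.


misalign_m = 12.0820 / 1000 = 0.012082 m
angle = atan(0.012082 / 0.9100)
angle = 0.7607 deg


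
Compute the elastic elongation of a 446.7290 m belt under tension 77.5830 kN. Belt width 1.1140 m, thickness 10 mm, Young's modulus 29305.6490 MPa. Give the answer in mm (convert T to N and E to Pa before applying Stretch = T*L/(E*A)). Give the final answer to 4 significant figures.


A = 1.1140 * 0.01 = 0.01114 m^2
Stretch = 77.5830*1000 * 446.7290 / (29305.6490e6 * 0.01114) * 1000
Stretch = 106.2 mm


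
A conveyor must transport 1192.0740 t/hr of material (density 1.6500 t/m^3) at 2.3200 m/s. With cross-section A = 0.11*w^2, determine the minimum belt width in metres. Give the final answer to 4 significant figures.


A_req = 1192.0740 / (2.3200 * 1.6500 * 3600) = 0.0865025 m^2
w = sqrt(0.0865025 / 0.11)
w = 0.8868 m


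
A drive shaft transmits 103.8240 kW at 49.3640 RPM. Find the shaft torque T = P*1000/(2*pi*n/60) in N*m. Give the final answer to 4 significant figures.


omega = 2*pi*49.3640/60 = 5.16939 rad/s
T = 103.8240*1000 / 5.16939
T = 20080 N*m


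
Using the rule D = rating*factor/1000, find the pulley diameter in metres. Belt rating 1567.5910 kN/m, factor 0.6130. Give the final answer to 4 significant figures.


D = 1567.5910 * 0.6130 / 1000
D = 0.9609 m


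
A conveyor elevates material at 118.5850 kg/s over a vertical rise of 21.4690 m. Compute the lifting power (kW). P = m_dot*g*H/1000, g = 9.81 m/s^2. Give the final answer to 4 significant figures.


P = 118.5850 * 9.81 * 21.4690 / 1000
P = 24.98 kW


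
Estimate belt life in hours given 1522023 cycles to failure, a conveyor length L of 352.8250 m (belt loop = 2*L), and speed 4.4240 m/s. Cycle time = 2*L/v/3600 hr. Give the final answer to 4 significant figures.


cycle_time = 2 * 352.8250 / 4.4240 / 3600 = 0.0443069 hr
life = 1522023 * 0.0443069 = 67440 hours


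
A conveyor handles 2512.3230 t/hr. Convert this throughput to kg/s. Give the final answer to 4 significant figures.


m_dot = 2512.3230 * 1000 / 3600
m_dot = 697.9 kg/s


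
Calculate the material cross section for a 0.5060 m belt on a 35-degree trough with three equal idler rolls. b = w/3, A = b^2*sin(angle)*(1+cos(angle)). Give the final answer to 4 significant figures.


b = 0.5060/3 = 0.168667 m
A = 0.168667^2 * sin(35 deg) * (1 + cos(35 deg))
A = 0.02968 m^2


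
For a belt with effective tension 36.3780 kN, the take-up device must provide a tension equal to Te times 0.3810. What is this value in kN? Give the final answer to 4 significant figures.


T_tu = 36.3780 * 0.3810
T_tu = 13.86 kN


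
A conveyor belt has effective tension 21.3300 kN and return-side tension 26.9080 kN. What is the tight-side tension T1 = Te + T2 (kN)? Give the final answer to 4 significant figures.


T1 = Te + T2 = 21.3300 + 26.9080
T1 = 48.24 kN


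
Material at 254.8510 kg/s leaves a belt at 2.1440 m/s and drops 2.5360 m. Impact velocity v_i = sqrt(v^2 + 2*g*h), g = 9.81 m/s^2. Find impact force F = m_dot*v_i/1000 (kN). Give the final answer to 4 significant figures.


v_i = sqrt(2.1440^2 + 2*9.81*2.5360) = 7.37245 m/s
F = 254.8510 * 7.37245 / 1000
F = 1.879 kN


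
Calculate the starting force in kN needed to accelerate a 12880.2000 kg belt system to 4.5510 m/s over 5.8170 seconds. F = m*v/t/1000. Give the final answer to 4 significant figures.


F = 12880.2000 * 4.5510 / 5.8170 / 1000
F = 10.08 kN


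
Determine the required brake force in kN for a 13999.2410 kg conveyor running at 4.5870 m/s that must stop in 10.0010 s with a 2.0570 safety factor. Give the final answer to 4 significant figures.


F = 13999.2410 * 4.5870 / 10.0010 * 2.0570 / 1000
F = 13.21 kN


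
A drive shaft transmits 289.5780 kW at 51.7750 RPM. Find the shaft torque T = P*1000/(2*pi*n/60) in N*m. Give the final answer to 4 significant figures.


omega = 2*pi*51.7750/60 = 5.42187 rad/s
T = 289.5780*1000 / 5.42187
T = 53410 N*m


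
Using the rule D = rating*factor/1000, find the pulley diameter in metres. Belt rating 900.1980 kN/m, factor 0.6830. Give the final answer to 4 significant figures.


D = 900.1980 * 0.6830 / 1000
D = 0.6148 m


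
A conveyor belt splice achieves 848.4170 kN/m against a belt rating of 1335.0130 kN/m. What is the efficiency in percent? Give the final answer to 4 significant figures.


Eff = 848.4170 / 1335.0130 * 100
Eff = 63.55 %


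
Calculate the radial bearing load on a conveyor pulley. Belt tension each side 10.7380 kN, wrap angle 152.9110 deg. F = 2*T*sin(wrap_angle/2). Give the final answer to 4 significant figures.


F = 2 * 10.7380 * sin(152.9110/2 deg)
F = 20.88 kN


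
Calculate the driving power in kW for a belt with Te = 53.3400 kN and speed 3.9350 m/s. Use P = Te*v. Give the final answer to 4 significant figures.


P = Te * v = 53.3400 * 3.9350
P = 209.9 kW


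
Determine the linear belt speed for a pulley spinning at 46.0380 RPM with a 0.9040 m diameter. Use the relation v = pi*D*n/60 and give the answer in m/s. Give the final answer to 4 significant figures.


v = pi * 0.9040 * 46.0380 / 60
v = 2.179 m/s


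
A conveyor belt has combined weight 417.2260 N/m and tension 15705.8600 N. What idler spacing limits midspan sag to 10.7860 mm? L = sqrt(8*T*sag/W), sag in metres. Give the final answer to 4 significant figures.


sag = 10.7860/1000 = 0.010786 m
L = sqrt(8 * 15705.8600 * 0.010786 / 417.2260)
L = 1.802 m


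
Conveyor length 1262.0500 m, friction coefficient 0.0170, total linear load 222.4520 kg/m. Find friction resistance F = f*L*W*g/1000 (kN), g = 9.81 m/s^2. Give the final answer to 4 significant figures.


F = 0.0170 * 1262.0500 * 222.4520 * 9.81 / 1000
F = 46.82 kN


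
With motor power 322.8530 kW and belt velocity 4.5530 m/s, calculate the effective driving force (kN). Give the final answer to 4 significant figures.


Te = P / v = 322.8530 / 4.5530
Te = 70.91 kN


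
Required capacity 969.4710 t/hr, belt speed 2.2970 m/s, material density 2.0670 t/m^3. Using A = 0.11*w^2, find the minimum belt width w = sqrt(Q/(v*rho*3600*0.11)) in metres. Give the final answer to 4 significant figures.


A_req = 969.4710 / (2.2970 * 2.0670 * 3600) = 0.0567193 m^2
w = sqrt(0.0567193 / 0.11)
w = 0.7181 m


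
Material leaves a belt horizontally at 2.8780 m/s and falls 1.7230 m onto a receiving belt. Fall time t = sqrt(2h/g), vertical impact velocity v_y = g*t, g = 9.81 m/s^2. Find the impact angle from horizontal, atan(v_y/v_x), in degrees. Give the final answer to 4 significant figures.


t = sqrt(2*1.7230/9.81) = 0.592684 s
v_y = 9.81 * 0.592684 = 5.81423 m/s
angle = atan(5.81423 / 2.8780) = 63.66 deg


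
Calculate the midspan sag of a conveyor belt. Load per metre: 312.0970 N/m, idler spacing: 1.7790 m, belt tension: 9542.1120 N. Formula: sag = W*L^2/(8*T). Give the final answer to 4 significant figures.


sag = 312.0970 * 1.7790^2 / (8 * 9542.1120)
sag = 0.01294 m


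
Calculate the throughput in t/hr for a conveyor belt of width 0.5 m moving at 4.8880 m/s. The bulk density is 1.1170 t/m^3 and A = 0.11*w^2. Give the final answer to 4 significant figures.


A = 0.11 * 0.5^2 = 0.0275 m^2
C = 0.0275 * 4.8880 * 1.1170 * 3600
C = 540.5 t/hr


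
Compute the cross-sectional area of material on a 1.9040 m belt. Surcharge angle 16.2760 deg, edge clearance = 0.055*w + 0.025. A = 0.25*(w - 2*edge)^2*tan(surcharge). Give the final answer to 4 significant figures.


edge = 0.055*1.9040 + 0.025 = 0.12972 m
ew = 1.9040 - 2*0.12972 = 1.64456 m
A = 0.25 * 1.64456^2 * tan(16.2760 deg)
A = 0.1974 m^2


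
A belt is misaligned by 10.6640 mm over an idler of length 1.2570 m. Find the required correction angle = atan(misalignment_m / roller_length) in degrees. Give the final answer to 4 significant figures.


misalign_m = 10.6640 / 1000 = 0.010664 m
angle = atan(0.010664 / 1.2570)
angle = 0.4861 deg


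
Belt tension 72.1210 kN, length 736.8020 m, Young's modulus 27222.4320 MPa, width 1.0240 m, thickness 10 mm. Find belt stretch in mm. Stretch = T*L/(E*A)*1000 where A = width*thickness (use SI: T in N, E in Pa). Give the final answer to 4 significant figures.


A = 1.0240 * 0.01 = 0.01024 m^2
Stretch = 72.1210*1000 * 736.8020 / (27222.4320e6 * 0.01024) * 1000
Stretch = 190.6 mm


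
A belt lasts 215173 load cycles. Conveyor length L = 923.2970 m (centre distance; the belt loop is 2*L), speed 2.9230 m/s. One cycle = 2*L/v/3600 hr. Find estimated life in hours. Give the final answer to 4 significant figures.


cycle_time = 2 * 923.2970 / 2.9230 / 3600 = 0.175485 hr
life = 215173 * 0.175485 = 37760 hours


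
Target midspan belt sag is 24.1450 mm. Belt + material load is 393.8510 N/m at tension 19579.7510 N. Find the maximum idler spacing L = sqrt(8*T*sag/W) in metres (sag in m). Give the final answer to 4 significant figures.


sag = 24.1450/1000 = 0.024145 m
L = sqrt(8 * 19579.7510 * 0.024145 / 393.8510)
L = 3.099 m


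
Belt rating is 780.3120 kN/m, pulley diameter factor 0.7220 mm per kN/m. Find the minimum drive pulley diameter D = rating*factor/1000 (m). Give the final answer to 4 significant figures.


D = 780.3120 * 0.7220 / 1000
D = 0.5634 m


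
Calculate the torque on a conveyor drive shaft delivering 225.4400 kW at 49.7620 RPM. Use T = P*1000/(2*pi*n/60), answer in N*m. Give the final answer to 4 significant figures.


omega = 2*pi*49.7620/60 = 5.21106 rad/s
T = 225.4400*1000 / 5.21106
T = 43260 N*m


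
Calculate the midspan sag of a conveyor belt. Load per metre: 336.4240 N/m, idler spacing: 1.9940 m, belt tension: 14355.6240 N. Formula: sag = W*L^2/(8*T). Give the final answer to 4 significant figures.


sag = 336.4240 * 1.9940^2 / (8 * 14355.6240)
sag = 0.01165 m


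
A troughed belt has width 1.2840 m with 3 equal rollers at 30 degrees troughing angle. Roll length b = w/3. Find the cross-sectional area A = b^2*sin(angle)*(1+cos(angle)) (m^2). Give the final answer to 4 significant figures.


b = 1.2840/3 = 0.428 m
A = 0.428^2 * sin(30 deg) * (1 + cos(30 deg))
A = 0.1709 m^2


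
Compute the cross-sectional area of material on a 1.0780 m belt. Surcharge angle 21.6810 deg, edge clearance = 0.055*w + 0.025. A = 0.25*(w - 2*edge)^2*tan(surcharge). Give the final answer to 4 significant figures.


edge = 0.055*1.0780 + 0.025 = 0.08429 m
ew = 1.0780 - 2*0.08429 = 0.90942 m
A = 0.25 * 0.90942^2 * tan(21.6810 deg)
A = 0.08220 m^2


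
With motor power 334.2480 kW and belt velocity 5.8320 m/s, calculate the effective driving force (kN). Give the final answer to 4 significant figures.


Te = P / v = 334.2480 / 5.8320
Te = 57.31 kN


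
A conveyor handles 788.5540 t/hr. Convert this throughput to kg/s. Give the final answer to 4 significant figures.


m_dot = 788.5540 * 1000 / 3600
m_dot = 219.0 kg/s


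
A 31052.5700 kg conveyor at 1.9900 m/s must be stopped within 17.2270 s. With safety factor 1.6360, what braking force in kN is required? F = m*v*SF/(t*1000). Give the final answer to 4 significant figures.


F = 31052.5700 * 1.9900 / 17.2270 * 1.6360 / 1000
F = 5.868 kN


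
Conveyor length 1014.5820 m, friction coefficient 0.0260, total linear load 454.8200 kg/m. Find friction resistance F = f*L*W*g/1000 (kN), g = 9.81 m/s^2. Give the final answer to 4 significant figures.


F = 0.0260 * 1014.5820 * 454.8200 * 9.81 / 1000
F = 117.7 kN


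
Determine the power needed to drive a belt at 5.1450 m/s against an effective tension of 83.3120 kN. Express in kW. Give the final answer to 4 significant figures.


P = Te * v = 83.3120 * 5.1450
P = 428.6 kW


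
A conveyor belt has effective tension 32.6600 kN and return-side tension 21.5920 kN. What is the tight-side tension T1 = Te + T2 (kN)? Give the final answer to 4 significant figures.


T1 = Te + T2 = 32.6600 + 21.5920
T1 = 54.25 kN


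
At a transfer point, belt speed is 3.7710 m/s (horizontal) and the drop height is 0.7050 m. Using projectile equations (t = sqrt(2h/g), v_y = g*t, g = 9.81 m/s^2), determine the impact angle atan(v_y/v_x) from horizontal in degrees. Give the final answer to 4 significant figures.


t = sqrt(2*0.7050/9.81) = 0.379119 s
v_y = 9.81 * 0.379119 = 3.71916 m/s
angle = atan(3.71916 / 3.7710) = 44.60 deg


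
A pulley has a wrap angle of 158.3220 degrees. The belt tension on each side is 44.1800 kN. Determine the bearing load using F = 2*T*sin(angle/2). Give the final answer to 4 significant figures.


F = 2 * 44.1800 * sin(158.3220/2 deg)
F = 86.78 kN


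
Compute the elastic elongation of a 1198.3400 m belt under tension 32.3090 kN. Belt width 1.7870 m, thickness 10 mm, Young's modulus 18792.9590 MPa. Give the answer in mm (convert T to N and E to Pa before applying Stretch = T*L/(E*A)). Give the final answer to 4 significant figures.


A = 1.7870 * 0.01 = 0.01787 m^2
Stretch = 32.3090*1000 * 1198.3400 / (18792.9590e6 * 0.01787) * 1000
Stretch = 115.3 mm


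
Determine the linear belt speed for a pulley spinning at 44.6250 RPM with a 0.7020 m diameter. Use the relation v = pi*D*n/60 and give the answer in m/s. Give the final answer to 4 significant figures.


v = pi * 0.7020 * 44.6250 / 60
v = 1.640 m/s


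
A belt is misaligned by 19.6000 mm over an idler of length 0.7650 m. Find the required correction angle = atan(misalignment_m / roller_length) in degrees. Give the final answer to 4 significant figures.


misalign_m = 19.6000 / 1000 = 0.019600 m
angle = atan(0.019600 / 0.7650)
angle = 1.468 deg


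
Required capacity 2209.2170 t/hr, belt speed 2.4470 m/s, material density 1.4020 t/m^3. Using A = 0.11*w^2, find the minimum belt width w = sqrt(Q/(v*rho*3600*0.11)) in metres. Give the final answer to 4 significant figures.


A_req = 2209.2170 / (2.4470 * 1.4020 * 3600) = 0.178877 m^2
w = sqrt(0.178877 / 0.11)
w = 1.275 m


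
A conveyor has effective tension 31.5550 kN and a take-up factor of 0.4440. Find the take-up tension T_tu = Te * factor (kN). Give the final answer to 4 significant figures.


T_tu = 31.5550 * 0.4440
T_tu = 14.01 kN


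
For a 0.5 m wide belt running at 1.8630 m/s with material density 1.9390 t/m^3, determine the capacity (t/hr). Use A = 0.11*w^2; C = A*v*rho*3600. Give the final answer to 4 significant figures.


A = 0.11 * 0.5^2 = 0.0275 m^2
C = 0.0275 * 1.8630 * 1.9390 * 3600
C = 357.6 t/hr


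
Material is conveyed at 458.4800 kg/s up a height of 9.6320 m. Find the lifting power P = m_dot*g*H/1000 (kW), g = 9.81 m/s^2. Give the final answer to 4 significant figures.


P = 458.4800 * 9.81 * 9.6320 / 1000
P = 43.32 kW


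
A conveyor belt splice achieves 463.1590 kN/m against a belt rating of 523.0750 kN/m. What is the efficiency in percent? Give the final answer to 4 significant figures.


Eff = 463.1590 / 523.0750 * 100
Eff = 88.55 %


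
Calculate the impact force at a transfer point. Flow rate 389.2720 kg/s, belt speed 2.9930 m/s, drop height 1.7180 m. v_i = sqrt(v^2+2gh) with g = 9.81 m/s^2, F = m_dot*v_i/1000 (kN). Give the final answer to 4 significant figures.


v_i = sqrt(2.9930^2 + 2*9.81*1.7180) = 6.53186 m/s
F = 389.2720 * 6.53186 / 1000
F = 2.543 kN


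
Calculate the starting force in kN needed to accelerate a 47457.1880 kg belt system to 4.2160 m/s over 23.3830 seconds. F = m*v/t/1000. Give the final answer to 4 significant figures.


F = 47457.1880 * 4.2160 / 23.3830 / 1000
F = 8.557 kN


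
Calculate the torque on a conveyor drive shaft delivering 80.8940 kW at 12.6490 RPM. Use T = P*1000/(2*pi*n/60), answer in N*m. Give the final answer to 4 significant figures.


omega = 2*pi*12.6490/60 = 1.3246 rad/s
T = 80.8940*1000 / 1.3246
T = 61070 N*m


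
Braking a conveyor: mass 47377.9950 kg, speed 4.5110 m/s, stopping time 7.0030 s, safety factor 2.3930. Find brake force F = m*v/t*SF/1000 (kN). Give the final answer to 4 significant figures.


F = 47377.9950 * 4.5110 / 7.0030 * 2.3930 / 1000
F = 73.03 kN


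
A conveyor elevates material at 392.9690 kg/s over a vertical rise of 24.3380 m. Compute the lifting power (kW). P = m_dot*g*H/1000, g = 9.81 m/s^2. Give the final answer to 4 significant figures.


P = 392.9690 * 9.81 * 24.3380 / 1000
P = 93.82 kW


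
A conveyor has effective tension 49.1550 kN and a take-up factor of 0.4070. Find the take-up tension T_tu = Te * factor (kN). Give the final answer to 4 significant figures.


T_tu = 49.1550 * 0.4070
T_tu = 20.01 kN


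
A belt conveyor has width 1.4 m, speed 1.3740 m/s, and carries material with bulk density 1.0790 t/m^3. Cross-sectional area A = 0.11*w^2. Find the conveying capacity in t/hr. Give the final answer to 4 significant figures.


A = 0.11 * 1.4^2 = 0.2156 m^2
C = 0.2156 * 1.3740 * 1.0790 * 3600
C = 1151 t/hr


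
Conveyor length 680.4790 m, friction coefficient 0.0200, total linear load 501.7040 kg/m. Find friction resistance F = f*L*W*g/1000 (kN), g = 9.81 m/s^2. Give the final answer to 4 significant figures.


F = 0.0200 * 680.4790 * 501.7040 * 9.81 / 1000
F = 66.98 kN


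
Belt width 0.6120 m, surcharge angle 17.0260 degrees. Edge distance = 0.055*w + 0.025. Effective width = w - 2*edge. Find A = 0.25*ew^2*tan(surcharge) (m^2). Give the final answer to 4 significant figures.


edge = 0.055*0.6120 + 0.025 = 0.05866 m
ew = 0.6120 - 2*0.05866 = 0.49468 m
A = 0.25 * 0.49468^2 * tan(17.0260 deg)
A = 0.01873 m^2


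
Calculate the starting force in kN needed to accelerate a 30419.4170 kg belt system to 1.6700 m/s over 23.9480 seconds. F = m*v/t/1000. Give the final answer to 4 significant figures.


F = 30419.4170 * 1.6700 / 23.9480 / 1000
F = 2.121 kN


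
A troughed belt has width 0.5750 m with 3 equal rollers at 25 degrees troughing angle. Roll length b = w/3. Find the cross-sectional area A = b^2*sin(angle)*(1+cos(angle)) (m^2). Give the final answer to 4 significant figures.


b = 0.5750/3 = 0.191667 m
A = 0.191667^2 * sin(25 deg) * (1 + cos(25 deg))
A = 0.02960 m^2


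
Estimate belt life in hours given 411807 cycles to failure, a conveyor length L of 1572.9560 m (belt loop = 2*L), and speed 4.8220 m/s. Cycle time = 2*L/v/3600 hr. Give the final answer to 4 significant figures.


cycle_time = 2 * 1572.9560 / 4.8220 / 3600 = 0.181224 hr
life = 411807 * 0.181224 = 74630 hours


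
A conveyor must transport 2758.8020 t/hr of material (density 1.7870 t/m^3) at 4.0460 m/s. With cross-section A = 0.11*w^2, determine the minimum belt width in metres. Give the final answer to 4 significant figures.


A_req = 2758.8020 / (4.0460 * 1.7870 * 3600) = 0.105991 m^2
w = sqrt(0.105991 / 0.11)
w = 0.9816 m


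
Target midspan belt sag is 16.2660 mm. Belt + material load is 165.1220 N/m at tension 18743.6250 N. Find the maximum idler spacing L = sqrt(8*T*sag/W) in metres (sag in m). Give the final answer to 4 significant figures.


sag = 16.2660/1000 = 0.016266 m
L = sqrt(8 * 18743.6250 * 0.016266 / 165.1220)
L = 3.843 m


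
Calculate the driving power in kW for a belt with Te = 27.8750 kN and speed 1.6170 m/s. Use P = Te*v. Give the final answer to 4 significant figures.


P = Te * v = 27.8750 * 1.6170
P = 45.07 kW


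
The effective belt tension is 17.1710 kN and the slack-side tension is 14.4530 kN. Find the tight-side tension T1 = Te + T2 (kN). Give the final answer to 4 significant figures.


T1 = Te + T2 = 17.1710 + 14.4530
T1 = 31.62 kN


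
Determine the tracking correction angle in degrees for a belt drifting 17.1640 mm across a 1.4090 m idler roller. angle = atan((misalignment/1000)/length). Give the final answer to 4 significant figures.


misalign_m = 17.1640 / 1000 = 0.017164 m
angle = atan(0.017164 / 1.4090)
angle = 0.6979 deg


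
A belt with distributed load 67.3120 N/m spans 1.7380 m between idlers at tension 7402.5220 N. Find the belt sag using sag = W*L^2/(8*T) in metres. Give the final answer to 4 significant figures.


sag = 67.3120 * 1.7380^2 / (8 * 7402.5220)
sag = 0.003433 m


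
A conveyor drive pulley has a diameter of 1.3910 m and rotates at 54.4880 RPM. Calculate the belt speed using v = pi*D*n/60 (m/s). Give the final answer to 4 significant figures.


v = pi * 1.3910 * 54.4880 / 60
v = 3.969 m/s


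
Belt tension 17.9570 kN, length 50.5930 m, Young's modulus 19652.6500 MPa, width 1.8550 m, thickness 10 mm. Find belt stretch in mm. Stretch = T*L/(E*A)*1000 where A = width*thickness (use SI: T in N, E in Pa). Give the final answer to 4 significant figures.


A = 1.8550 * 0.01 = 0.01855 m^2
Stretch = 17.9570*1000 * 50.5930 / (19652.6500e6 * 0.01855) * 1000
Stretch = 2.492 mm


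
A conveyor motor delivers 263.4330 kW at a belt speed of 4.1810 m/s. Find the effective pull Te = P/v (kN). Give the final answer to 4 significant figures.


Te = P / v = 263.4330 / 4.1810
Te = 63.01 kN


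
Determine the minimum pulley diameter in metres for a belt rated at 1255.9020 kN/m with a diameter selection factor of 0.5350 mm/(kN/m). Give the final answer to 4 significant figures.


D = 1255.9020 * 0.5350 / 1000
D = 0.6719 m


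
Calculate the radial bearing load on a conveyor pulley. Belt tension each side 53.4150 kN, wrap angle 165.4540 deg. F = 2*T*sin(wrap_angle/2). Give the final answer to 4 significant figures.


F = 2 * 53.4150 * sin(165.4540/2 deg)
F = 106.0 kN


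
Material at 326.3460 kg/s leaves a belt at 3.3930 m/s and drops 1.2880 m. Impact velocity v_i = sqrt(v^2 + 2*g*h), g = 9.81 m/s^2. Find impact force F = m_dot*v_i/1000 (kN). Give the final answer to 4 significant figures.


v_i = sqrt(3.3930^2 + 2*9.81*1.2880) = 6.0649 m/s
F = 326.3460 * 6.0649 / 1000
F = 1.979 kN


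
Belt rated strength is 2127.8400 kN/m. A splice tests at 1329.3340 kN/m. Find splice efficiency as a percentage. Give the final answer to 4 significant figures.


Eff = 1329.3340 / 2127.8400 * 100
Eff = 62.47 %


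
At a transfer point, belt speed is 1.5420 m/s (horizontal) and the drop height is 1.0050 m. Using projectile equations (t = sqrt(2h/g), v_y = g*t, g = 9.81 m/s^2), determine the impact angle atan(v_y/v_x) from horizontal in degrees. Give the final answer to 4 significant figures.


t = sqrt(2*1.0050/9.81) = 0.452651 s
v_y = 9.81 * 0.452651 = 4.44051 m/s
angle = atan(4.44051 / 1.5420) = 70.85 deg


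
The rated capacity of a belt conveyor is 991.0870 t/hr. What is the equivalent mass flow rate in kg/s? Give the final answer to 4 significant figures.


m_dot = 991.0870 * 1000 / 3600
m_dot = 275.3 kg/s


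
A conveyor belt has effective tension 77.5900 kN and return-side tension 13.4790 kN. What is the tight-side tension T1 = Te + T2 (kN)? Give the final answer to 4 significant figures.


T1 = Te + T2 = 77.5900 + 13.4790
T1 = 91.07 kN


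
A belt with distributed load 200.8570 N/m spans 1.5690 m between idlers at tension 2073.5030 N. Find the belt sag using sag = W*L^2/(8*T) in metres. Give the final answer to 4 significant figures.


sag = 200.8570 * 1.5690^2 / (8 * 2073.5030)
sag = 0.02981 m


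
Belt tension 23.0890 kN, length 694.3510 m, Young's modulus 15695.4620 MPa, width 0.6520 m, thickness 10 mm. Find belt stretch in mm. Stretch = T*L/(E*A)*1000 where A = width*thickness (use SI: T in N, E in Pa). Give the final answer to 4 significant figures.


A = 0.6520 * 0.01 = 0.00652 m^2
Stretch = 23.0890*1000 * 694.3510 / (15695.4620e6 * 0.00652) * 1000
Stretch = 156.7 mm


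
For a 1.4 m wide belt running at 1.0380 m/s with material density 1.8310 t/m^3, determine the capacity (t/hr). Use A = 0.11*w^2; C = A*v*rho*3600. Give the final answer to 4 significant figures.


A = 0.11 * 1.4^2 = 0.2156 m^2
C = 0.2156 * 1.0380 * 1.8310 * 3600
C = 1475 t/hr


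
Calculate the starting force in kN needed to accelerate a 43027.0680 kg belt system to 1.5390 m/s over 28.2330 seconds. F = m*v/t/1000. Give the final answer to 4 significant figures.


F = 43027.0680 * 1.5390 / 28.2330 / 1000
F = 2.345 kN


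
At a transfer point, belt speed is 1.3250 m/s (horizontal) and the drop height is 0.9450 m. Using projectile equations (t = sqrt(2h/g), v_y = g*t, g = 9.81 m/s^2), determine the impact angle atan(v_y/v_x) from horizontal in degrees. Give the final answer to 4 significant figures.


t = sqrt(2*0.9450/9.81) = 0.438931 s
v_y = 9.81 * 0.438931 = 4.30591 m/s
angle = atan(4.30591 / 1.3250) = 72.90 deg


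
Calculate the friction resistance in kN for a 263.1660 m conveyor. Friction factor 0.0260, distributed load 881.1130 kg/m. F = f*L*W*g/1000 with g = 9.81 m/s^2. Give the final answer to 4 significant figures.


F = 0.0260 * 263.1660 * 881.1130 * 9.81 / 1000
F = 59.14 kN


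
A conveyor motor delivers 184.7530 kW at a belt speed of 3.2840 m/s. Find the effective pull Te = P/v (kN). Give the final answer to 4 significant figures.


Te = P / v = 184.7530 / 3.2840
Te = 56.26 kN


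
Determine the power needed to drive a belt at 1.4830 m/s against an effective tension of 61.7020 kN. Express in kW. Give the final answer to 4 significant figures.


P = Te * v = 61.7020 * 1.4830
P = 91.50 kW


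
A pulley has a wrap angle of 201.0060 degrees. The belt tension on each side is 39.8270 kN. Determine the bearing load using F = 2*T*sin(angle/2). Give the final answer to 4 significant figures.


F = 2 * 39.8270 * sin(201.0060/2 deg)
F = 78.32 kN


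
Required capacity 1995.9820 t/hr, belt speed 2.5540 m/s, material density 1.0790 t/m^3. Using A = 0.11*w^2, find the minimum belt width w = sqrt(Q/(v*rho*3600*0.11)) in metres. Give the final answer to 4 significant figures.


A_req = 1995.9820 / (2.5540 * 1.0790 * 3600) = 0.201192 m^2
w = sqrt(0.201192 / 0.11)
w = 1.352 m


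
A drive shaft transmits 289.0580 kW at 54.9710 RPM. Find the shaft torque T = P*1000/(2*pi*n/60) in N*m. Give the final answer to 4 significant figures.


omega = 2*pi*54.9710/60 = 5.75655 rad/s
T = 289.0580*1000 / 5.75655
T = 50210 N*m


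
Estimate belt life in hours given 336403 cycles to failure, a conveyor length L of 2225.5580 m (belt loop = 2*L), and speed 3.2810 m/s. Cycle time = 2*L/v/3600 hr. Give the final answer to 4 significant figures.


cycle_time = 2 * 2225.5580 / 3.2810 / 3600 = 0.376843 hr
life = 336403 * 0.376843 = 126800 hours


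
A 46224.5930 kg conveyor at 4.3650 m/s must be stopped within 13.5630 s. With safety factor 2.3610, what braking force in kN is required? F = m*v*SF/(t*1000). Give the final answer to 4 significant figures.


F = 46224.5930 * 4.3650 / 13.5630 * 2.3610 / 1000
F = 35.12 kN


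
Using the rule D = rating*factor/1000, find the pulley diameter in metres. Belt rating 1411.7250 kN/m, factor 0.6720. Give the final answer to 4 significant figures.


D = 1411.7250 * 0.6720 / 1000
D = 0.9487 m


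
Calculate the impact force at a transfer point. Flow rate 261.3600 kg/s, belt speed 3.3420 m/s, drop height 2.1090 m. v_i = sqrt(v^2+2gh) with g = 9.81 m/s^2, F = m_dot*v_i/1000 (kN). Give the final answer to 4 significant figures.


v_i = sqrt(3.3420^2 + 2*9.81*2.1090) = 7.24897 m/s
F = 261.3600 * 7.24897 / 1000
F = 1.895 kN


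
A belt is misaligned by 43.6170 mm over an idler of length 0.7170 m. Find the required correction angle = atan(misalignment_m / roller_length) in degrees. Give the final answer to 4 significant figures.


misalign_m = 43.6170 / 1000 = 0.043617 m
angle = atan(0.043617 / 0.7170)
angle = 3.481 deg


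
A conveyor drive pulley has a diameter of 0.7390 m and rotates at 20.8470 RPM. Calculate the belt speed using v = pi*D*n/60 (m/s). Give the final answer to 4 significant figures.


v = pi * 0.7390 * 20.8470 / 60
v = 0.8067 m/s


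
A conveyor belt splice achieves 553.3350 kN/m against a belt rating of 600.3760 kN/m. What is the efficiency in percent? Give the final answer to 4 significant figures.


Eff = 553.3350 / 600.3760 * 100
Eff = 92.16 %


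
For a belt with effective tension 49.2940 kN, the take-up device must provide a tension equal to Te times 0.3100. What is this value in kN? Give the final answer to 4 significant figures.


T_tu = 49.2940 * 0.3100
T_tu = 15.28 kN


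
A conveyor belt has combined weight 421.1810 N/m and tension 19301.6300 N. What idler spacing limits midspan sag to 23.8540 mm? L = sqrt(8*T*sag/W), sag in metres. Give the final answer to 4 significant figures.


sag = 23.8540/1000 = 0.023854 m
L = sqrt(8 * 19301.6300 * 0.023854 / 421.1810)
L = 2.957 m


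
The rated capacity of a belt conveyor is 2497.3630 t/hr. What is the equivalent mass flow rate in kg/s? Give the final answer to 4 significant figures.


m_dot = 2497.3630 * 1000 / 3600
m_dot = 693.7 kg/s


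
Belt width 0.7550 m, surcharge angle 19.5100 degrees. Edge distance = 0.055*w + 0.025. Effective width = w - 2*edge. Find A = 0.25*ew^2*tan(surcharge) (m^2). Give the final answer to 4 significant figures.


edge = 0.055*0.7550 + 0.025 = 0.066525 m
ew = 0.7550 - 2*0.066525 = 0.62195 m
A = 0.25 * 0.62195^2 * tan(19.5100 deg)
A = 0.03426 m^2


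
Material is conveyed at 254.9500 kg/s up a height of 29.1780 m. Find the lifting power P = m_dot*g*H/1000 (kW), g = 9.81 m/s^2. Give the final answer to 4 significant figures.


P = 254.9500 * 9.81 * 29.1780 / 1000
P = 72.98 kW


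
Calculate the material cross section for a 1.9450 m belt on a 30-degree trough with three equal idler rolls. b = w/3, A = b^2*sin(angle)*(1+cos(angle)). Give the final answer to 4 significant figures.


b = 1.9450/3 = 0.648333 m
A = 0.648333^2 * sin(30 deg) * (1 + cos(30 deg))
A = 0.3922 m^2


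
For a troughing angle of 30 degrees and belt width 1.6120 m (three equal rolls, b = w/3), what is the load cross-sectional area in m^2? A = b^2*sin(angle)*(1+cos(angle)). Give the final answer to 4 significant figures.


b = 1.6120/3 = 0.537333 m
A = 0.537333^2 * sin(30 deg) * (1 + cos(30 deg))
A = 0.2694 m^2


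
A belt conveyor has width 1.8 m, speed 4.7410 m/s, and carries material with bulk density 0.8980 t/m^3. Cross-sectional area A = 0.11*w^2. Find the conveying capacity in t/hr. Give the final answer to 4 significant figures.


A = 0.11 * 1.8^2 = 0.3564 m^2
C = 0.3564 * 4.7410 * 0.8980 * 3600
C = 5462 t/hr


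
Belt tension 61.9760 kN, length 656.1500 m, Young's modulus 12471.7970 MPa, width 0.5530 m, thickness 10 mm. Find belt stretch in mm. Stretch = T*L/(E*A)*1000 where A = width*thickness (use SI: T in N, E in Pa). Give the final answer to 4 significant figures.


A = 0.5530 * 0.01 = 0.00553 m^2
Stretch = 61.9760*1000 * 656.1500 / (12471.7970e6 * 0.00553) * 1000
Stretch = 589.6 mm


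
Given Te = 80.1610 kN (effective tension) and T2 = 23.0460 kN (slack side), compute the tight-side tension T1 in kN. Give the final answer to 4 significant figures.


T1 = Te + T2 = 80.1610 + 23.0460
T1 = 103.2 kN


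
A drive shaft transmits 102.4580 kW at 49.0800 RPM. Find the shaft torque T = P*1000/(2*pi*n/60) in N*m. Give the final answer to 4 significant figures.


omega = 2*pi*49.0800/60 = 5.13965 rad/s
T = 102.4580*1000 / 5.13965
T = 19930 N*m


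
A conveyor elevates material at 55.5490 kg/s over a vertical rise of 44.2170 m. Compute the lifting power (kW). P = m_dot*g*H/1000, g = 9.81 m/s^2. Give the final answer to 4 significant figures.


P = 55.5490 * 9.81 * 44.2170 / 1000
P = 24.10 kW


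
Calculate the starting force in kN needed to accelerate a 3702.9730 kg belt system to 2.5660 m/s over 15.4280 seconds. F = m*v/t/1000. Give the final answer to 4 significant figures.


F = 3702.9730 * 2.5660 / 15.4280 / 1000
F = 0.6159 kN


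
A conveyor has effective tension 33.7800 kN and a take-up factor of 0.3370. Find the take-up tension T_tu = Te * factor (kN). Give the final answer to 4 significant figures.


T_tu = 33.7800 * 0.3370
T_tu = 11.38 kN


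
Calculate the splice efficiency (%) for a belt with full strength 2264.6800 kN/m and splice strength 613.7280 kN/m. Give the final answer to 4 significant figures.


Eff = 613.7280 / 2264.6800 * 100
Eff = 27.10 %


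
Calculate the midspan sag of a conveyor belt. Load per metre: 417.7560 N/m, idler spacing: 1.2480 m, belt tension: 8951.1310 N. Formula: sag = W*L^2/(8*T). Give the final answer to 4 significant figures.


sag = 417.7560 * 1.2480^2 / (8 * 8951.1310)
sag = 0.009086 m


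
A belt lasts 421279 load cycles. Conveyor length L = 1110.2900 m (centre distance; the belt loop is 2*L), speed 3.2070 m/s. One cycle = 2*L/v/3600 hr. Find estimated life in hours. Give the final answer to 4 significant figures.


cycle_time = 2 * 1110.2900 / 3.2070 / 3600 = 0.192338 hr
life = 421279 * 0.192338 = 81030 hours


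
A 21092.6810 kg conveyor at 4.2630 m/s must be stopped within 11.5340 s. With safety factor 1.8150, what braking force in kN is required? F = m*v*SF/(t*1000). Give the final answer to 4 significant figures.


F = 21092.6810 * 4.2630 / 11.5340 * 1.8150 / 1000
F = 14.15 kN


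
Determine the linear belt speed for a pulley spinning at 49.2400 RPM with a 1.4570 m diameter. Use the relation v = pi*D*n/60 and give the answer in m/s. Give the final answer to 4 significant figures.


v = pi * 1.4570 * 49.2400 / 60
v = 3.756 m/s


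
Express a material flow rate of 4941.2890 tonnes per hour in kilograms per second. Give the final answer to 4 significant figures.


m_dot = 4941.2890 * 1000 / 3600
m_dot = 1373 kg/s


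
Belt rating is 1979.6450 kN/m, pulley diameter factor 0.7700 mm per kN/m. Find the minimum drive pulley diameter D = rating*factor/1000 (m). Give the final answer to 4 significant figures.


D = 1979.6450 * 0.7700 / 1000
D = 1.524 m


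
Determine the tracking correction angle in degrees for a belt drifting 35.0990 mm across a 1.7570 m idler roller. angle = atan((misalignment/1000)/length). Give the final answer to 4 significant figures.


misalign_m = 35.0990 / 1000 = 0.035099 m
angle = atan(0.035099 / 1.7570)
angle = 1.144 deg


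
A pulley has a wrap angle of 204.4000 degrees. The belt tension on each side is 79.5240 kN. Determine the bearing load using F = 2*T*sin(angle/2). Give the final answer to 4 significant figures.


F = 2 * 79.5240 * sin(204.4000/2 deg)
F = 155.5 kN


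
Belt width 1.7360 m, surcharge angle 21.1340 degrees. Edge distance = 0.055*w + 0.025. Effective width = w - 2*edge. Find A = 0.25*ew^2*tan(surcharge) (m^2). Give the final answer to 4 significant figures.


edge = 0.055*1.7360 + 0.025 = 0.12048 m
ew = 1.7360 - 2*0.12048 = 1.49504 m
A = 0.25 * 1.49504^2 * tan(21.1340 deg)
A = 0.2160 m^2


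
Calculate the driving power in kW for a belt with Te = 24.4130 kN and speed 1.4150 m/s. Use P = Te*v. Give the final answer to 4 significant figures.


P = Te * v = 24.4130 * 1.4150
P = 34.54 kW


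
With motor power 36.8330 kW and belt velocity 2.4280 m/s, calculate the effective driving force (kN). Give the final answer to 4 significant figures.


Te = P / v = 36.8330 / 2.4280
Te = 15.17 kN


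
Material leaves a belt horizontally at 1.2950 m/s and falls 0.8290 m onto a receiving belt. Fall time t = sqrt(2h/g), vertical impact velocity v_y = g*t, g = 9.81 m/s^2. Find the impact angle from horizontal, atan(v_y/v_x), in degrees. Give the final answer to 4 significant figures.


t = sqrt(2*0.8290/9.81) = 0.41111 s
v_y = 9.81 * 0.41111 = 4.03299 m/s
angle = atan(4.03299 / 1.2950) = 72.20 deg


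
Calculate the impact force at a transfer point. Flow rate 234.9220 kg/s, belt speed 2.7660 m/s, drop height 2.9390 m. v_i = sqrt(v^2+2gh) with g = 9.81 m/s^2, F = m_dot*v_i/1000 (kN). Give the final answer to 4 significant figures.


v_i = sqrt(2.7660^2 + 2*9.81*2.9390) = 8.0817 m/s
F = 234.9220 * 8.0817 / 1000
F = 1.899 kN


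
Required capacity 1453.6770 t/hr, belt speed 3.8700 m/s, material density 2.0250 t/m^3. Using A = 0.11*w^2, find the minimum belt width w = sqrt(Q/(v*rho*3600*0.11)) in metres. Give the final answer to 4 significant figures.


A_req = 1453.6770 / (3.8700 * 2.0250 * 3600) = 0.0515264 m^2
w = sqrt(0.0515264 / 0.11)
w = 0.6844 m


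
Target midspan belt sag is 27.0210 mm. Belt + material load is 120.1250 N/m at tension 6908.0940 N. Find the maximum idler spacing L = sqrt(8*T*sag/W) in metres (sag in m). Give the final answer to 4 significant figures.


sag = 27.0210/1000 = 0.027021 m
L = sqrt(8 * 6908.0940 * 0.027021 / 120.1250)
L = 3.526 m


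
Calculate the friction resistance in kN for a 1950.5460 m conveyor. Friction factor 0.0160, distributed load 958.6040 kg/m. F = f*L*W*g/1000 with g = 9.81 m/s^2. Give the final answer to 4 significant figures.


F = 0.0160 * 1950.5460 * 958.6040 * 9.81 / 1000
F = 293.5 kN


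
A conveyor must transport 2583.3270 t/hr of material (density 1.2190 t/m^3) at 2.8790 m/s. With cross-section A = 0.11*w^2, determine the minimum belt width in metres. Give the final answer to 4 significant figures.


A_req = 2583.3270 / (2.8790 * 1.2190 * 3600) = 0.204471 m^2
w = sqrt(0.204471 / 0.11)
w = 1.363 m


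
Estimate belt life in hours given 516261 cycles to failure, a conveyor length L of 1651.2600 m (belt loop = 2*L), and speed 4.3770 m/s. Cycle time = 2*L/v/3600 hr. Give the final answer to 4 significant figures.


cycle_time = 2 * 1651.2600 / 4.3770 / 3600 = 0.209588 hr
life = 516261 * 0.209588 = 108200 hours


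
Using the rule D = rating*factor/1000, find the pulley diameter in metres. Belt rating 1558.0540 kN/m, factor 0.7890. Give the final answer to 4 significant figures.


D = 1558.0540 * 0.7890 / 1000
D = 1.229 m
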